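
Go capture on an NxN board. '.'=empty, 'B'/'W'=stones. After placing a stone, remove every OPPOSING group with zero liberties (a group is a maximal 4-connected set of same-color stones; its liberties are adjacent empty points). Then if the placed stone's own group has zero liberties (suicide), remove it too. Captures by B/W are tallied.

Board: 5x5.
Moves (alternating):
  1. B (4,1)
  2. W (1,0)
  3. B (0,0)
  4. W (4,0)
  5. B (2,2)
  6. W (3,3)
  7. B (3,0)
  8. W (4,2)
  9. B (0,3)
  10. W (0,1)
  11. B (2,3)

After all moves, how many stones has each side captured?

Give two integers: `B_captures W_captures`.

Answer: 1 1

Derivation:
Move 1: B@(4,1) -> caps B=0 W=0
Move 2: W@(1,0) -> caps B=0 W=0
Move 3: B@(0,0) -> caps B=0 W=0
Move 4: W@(4,0) -> caps B=0 W=0
Move 5: B@(2,2) -> caps B=0 W=0
Move 6: W@(3,3) -> caps B=0 W=0
Move 7: B@(3,0) -> caps B=1 W=0
Move 8: W@(4,2) -> caps B=1 W=0
Move 9: B@(0,3) -> caps B=1 W=0
Move 10: W@(0,1) -> caps B=1 W=1
Move 11: B@(2,3) -> caps B=1 W=1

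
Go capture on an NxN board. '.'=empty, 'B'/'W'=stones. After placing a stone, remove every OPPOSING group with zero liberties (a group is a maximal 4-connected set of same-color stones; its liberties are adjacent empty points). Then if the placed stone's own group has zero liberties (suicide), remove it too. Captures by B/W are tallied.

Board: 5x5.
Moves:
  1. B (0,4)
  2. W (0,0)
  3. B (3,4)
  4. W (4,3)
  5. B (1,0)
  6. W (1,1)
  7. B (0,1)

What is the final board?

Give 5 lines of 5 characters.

Move 1: B@(0,4) -> caps B=0 W=0
Move 2: W@(0,0) -> caps B=0 W=0
Move 3: B@(3,4) -> caps B=0 W=0
Move 4: W@(4,3) -> caps B=0 W=0
Move 5: B@(1,0) -> caps B=0 W=0
Move 6: W@(1,1) -> caps B=0 W=0
Move 7: B@(0,1) -> caps B=1 W=0

Answer: .B..B
BW...
.....
....B
...W.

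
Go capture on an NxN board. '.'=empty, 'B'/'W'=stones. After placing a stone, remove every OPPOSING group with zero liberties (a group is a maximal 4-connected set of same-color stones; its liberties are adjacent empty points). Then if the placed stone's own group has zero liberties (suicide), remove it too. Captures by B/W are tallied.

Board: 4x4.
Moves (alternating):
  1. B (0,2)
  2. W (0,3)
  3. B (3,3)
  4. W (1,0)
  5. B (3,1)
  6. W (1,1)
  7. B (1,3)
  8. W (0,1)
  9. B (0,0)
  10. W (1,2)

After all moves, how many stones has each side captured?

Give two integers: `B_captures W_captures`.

Answer: 1 0

Derivation:
Move 1: B@(0,2) -> caps B=0 W=0
Move 2: W@(0,3) -> caps B=0 W=0
Move 3: B@(3,3) -> caps B=0 W=0
Move 4: W@(1,0) -> caps B=0 W=0
Move 5: B@(3,1) -> caps B=0 W=0
Move 6: W@(1,1) -> caps B=0 W=0
Move 7: B@(1,3) -> caps B=1 W=0
Move 8: W@(0,1) -> caps B=1 W=0
Move 9: B@(0,0) -> caps B=1 W=0
Move 10: W@(1,2) -> caps B=1 W=0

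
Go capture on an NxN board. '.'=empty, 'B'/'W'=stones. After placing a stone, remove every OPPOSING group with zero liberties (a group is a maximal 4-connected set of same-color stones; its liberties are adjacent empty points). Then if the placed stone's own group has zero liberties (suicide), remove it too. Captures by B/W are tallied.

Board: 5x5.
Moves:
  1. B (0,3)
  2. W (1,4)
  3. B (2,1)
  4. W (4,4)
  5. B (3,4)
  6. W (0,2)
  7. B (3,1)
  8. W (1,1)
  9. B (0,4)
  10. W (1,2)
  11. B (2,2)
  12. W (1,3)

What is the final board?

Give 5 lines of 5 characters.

Answer: ..W..
.WWWW
.BB..
.B..B
....W

Derivation:
Move 1: B@(0,3) -> caps B=0 W=0
Move 2: W@(1,4) -> caps B=0 W=0
Move 3: B@(2,1) -> caps B=0 W=0
Move 4: W@(4,4) -> caps B=0 W=0
Move 5: B@(3,4) -> caps B=0 W=0
Move 6: W@(0,2) -> caps B=0 W=0
Move 7: B@(3,1) -> caps B=0 W=0
Move 8: W@(1,1) -> caps B=0 W=0
Move 9: B@(0,4) -> caps B=0 W=0
Move 10: W@(1,2) -> caps B=0 W=0
Move 11: B@(2,2) -> caps B=0 W=0
Move 12: W@(1,3) -> caps B=0 W=2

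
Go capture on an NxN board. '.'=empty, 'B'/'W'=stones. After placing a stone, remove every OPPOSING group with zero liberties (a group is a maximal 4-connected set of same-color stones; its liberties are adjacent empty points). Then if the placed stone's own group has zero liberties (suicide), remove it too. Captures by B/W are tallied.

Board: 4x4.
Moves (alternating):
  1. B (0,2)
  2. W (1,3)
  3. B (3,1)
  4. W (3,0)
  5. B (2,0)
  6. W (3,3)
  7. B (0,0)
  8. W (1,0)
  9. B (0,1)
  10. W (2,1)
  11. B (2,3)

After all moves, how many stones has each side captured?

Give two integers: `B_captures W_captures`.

Answer: 1 0

Derivation:
Move 1: B@(0,2) -> caps B=0 W=0
Move 2: W@(1,3) -> caps B=0 W=0
Move 3: B@(3,1) -> caps B=0 W=0
Move 4: W@(3,0) -> caps B=0 W=0
Move 5: B@(2,0) -> caps B=1 W=0
Move 6: W@(3,3) -> caps B=1 W=0
Move 7: B@(0,0) -> caps B=1 W=0
Move 8: W@(1,0) -> caps B=1 W=0
Move 9: B@(0,1) -> caps B=1 W=0
Move 10: W@(2,1) -> caps B=1 W=0
Move 11: B@(2,3) -> caps B=1 W=0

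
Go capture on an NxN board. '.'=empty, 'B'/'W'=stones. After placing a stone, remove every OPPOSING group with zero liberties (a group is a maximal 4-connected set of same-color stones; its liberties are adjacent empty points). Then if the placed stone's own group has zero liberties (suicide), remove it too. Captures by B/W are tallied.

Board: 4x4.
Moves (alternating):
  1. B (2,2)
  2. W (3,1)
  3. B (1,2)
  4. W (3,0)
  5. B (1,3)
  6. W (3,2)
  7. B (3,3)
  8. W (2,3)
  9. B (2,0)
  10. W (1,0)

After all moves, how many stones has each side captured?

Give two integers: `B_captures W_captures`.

Move 1: B@(2,2) -> caps B=0 W=0
Move 2: W@(3,1) -> caps B=0 W=0
Move 3: B@(1,2) -> caps B=0 W=0
Move 4: W@(3,0) -> caps B=0 W=0
Move 5: B@(1,3) -> caps B=0 W=0
Move 6: W@(3,2) -> caps B=0 W=0
Move 7: B@(3,3) -> caps B=0 W=0
Move 8: W@(2,3) -> caps B=0 W=1
Move 9: B@(2,0) -> caps B=0 W=1
Move 10: W@(1,0) -> caps B=0 W=1

Answer: 0 1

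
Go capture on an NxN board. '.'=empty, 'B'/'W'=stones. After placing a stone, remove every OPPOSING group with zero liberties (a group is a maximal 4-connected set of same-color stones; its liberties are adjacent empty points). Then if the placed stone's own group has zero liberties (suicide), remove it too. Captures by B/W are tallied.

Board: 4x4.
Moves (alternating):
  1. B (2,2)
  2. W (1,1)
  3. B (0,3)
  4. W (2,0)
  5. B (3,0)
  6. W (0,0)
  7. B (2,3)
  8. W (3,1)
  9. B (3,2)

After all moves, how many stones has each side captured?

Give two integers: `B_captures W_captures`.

Move 1: B@(2,2) -> caps B=0 W=0
Move 2: W@(1,1) -> caps B=0 W=0
Move 3: B@(0,3) -> caps B=0 W=0
Move 4: W@(2,0) -> caps B=0 W=0
Move 5: B@(3,0) -> caps B=0 W=0
Move 6: W@(0,0) -> caps B=0 W=0
Move 7: B@(2,3) -> caps B=0 W=0
Move 8: W@(3,1) -> caps B=0 W=1
Move 9: B@(3,2) -> caps B=0 W=1

Answer: 0 1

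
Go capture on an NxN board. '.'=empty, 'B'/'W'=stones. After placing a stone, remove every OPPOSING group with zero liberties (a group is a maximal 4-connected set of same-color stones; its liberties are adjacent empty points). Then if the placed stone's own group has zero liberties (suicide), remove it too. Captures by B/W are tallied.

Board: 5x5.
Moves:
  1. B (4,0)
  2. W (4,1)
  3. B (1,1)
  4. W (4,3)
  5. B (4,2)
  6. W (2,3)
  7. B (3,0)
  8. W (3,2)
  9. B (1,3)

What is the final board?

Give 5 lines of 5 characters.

Move 1: B@(4,0) -> caps B=0 W=0
Move 2: W@(4,1) -> caps B=0 W=0
Move 3: B@(1,1) -> caps B=0 W=0
Move 4: W@(4,3) -> caps B=0 W=0
Move 5: B@(4,2) -> caps B=0 W=0
Move 6: W@(2,3) -> caps B=0 W=0
Move 7: B@(3,0) -> caps B=0 W=0
Move 8: W@(3,2) -> caps B=0 W=1
Move 9: B@(1,3) -> caps B=0 W=1

Answer: .....
.B.B.
...W.
B.W..
BW.W.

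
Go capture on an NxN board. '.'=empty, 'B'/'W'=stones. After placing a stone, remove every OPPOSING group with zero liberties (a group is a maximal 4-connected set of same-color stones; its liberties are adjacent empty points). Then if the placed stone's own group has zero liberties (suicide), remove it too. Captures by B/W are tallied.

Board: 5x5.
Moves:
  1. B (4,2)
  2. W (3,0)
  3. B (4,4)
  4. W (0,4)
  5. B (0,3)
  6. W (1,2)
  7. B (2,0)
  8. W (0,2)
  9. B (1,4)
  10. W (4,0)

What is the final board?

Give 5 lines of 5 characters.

Answer: ..WB.
..W.B
B....
W....
W.B.B

Derivation:
Move 1: B@(4,2) -> caps B=0 W=0
Move 2: W@(3,0) -> caps B=0 W=0
Move 3: B@(4,4) -> caps B=0 W=0
Move 4: W@(0,4) -> caps B=0 W=0
Move 5: B@(0,3) -> caps B=0 W=0
Move 6: W@(1,2) -> caps B=0 W=0
Move 7: B@(2,0) -> caps B=0 W=0
Move 8: W@(0,2) -> caps B=0 W=0
Move 9: B@(1,4) -> caps B=1 W=0
Move 10: W@(4,0) -> caps B=1 W=0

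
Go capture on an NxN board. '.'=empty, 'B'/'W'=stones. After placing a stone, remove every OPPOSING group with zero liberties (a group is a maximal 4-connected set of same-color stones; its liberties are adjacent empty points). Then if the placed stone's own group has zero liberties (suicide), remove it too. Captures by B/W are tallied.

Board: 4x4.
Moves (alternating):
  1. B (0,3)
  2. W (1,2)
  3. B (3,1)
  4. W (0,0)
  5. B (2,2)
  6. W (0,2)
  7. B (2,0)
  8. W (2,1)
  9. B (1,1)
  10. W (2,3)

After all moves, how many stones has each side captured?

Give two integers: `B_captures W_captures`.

Answer: 1 0

Derivation:
Move 1: B@(0,3) -> caps B=0 W=0
Move 2: W@(1,2) -> caps B=0 W=0
Move 3: B@(3,1) -> caps B=0 W=0
Move 4: W@(0,0) -> caps B=0 W=0
Move 5: B@(2,2) -> caps B=0 W=0
Move 6: W@(0,2) -> caps B=0 W=0
Move 7: B@(2,0) -> caps B=0 W=0
Move 8: W@(2,1) -> caps B=0 W=0
Move 9: B@(1,1) -> caps B=1 W=0
Move 10: W@(2,3) -> caps B=1 W=0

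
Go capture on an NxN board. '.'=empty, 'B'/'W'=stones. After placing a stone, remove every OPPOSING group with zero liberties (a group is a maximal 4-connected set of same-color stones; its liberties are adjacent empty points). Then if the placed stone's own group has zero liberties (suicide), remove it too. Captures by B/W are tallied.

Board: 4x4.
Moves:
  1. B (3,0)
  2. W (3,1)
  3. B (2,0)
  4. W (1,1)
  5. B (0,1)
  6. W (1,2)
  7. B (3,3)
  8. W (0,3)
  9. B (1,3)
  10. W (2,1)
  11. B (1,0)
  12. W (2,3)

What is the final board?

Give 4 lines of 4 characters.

Answer: .B.W
BWW.
BW.W
BW.B

Derivation:
Move 1: B@(3,0) -> caps B=0 W=0
Move 2: W@(3,1) -> caps B=0 W=0
Move 3: B@(2,0) -> caps B=0 W=0
Move 4: W@(1,1) -> caps B=0 W=0
Move 5: B@(0,1) -> caps B=0 W=0
Move 6: W@(1,2) -> caps B=0 W=0
Move 7: B@(3,3) -> caps B=0 W=0
Move 8: W@(0,3) -> caps B=0 W=0
Move 9: B@(1,3) -> caps B=0 W=0
Move 10: W@(2,1) -> caps B=0 W=0
Move 11: B@(1,0) -> caps B=0 W=0
Move 12: W@(2,3) -> caps B=0 W=1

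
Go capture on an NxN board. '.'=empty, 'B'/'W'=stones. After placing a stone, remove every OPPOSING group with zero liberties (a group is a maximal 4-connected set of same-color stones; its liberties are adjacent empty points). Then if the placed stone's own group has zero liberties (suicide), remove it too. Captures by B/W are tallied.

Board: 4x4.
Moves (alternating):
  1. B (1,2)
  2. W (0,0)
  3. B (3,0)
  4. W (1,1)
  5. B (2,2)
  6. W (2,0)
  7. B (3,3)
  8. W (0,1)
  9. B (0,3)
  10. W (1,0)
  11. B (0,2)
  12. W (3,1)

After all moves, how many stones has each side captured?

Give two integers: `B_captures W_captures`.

Answer: 0 1

Derivation:
Move 1: B@(1,2) -> caps B=0 W=0
Move 2: W@(0,0) -> caps B=0 W=0
Move 3: B@(3,0) -> caps B=0 W=0
Move 4: W@(1,1) -> caps B=0 W=0
Move 5: B@(2,2) -> caps B=0 W=0
Move 6: W@(2,0) -> caps B=0 W=0
Move 7: B@(3,3) -> caps B=0 W=0
Move 8: W@(0,1) -> caps B=0 W=0
Move 9: B@(0,3) -> caps B=0 W=0
Move 10: W@(1,0) -> caps B=0 W=0
Move 11: B@(0,2) -> caps B=0 W=0
Move 12: W@(3,1) -> caps B=0 W=1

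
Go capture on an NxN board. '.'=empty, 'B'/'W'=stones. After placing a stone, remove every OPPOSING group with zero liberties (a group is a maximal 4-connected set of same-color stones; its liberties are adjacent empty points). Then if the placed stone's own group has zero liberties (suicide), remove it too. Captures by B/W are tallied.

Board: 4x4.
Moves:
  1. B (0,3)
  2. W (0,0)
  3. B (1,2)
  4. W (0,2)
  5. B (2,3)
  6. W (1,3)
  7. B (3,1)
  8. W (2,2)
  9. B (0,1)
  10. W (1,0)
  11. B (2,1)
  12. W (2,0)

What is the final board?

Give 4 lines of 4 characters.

Answer: WBW.
W.BW
WBWB
.B..

Derivation:
Move 1: B@(0,3) -> caps B=0 W=0
Move 2: W@(0,0) -> caps B=0 W=0
Move 3: B@(1,2) -> caps B=0 W=0
Move 4: W@(0,2) -> caps B=0 W=0
Move 5: B@(2,3) -> caps B=0 W=0
Move 6: W@(1,3) -> caps B=0 W=1
Move 7: B@(3,1) -> caps B=0 W=1
Move 8: W@(2,2) -> caps B=0 W=1
Move 9: B@(0,1) -> caps B=0 W=1
Move 10: W@(1,0) -> caps B=0 W=1
Move 11: B@(2,1) -> caps B=0 W=1
Move 12: W@(2,0) -> caps B=0 W=1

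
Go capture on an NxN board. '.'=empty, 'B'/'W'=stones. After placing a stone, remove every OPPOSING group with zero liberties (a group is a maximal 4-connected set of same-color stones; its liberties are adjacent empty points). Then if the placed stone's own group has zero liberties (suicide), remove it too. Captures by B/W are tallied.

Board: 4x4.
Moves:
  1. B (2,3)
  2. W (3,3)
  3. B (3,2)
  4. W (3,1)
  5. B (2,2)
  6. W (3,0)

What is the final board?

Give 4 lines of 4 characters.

Move 1: B@(2,3) -> caps B=0 W=0
Move 2: W@(3,3) -> caps B=0 W=0
Move 3: B@(3,2) -> caps B=1 W=0
Move 4: W@(3,1) -> caps B=1 W=0
Move 5: B@(2,2) -> caps B=1 W=0
Move 6: W@(3,0) -> caps B=1 W=0

Answer: ....
....
..BB
WWB.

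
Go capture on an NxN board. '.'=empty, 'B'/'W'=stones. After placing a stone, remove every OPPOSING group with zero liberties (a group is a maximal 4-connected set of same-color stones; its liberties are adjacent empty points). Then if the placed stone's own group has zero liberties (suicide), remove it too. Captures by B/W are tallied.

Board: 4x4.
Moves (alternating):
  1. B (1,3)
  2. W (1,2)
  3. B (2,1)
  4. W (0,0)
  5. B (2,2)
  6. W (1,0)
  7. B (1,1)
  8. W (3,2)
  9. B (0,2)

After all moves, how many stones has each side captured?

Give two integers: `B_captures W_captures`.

Move 1: B@(1,3) -> caps B=0 W=0
Move 2: W@(1,2) -> caps B=0 W=0
Move 3: B@(2,1) -> caps B=0 W=0
Move 4: W@(0,0) -> caps B=0 W=0
Move 5: B@(2,2) -> caps B=0 W=0
Move 6: W@(1,0) -> caps B=0 W=0
Move 7: B@(1,1) -> caps B=0 W=0
Move 8: W@(3,2) -> caps B=0 W=0
Move 9: B@(0,2) -> caps B=1 W=0

Answer: 1 0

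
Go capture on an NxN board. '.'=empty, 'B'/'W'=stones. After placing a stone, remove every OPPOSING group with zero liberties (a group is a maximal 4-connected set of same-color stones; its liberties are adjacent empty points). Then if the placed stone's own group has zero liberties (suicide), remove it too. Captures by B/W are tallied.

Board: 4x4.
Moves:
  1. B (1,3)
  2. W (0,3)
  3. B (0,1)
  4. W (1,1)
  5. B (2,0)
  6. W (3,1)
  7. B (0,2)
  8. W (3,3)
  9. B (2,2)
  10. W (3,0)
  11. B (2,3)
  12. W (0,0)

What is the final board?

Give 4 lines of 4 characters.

Answer: WBB.
.W.B
B.BB
WW.W

Derivation:
Move 1: B@(1,3) -> caps B=0 W=0
Move 2: W@(0,3) -> caps B=0 W=0
Move 3: B@(0,1) -> caps B=0 W=0
Move 4: W@(1,1) -> caps B=0 W=0
Move 5: B@(2,0) -> caps B=0 W=0
Move 6: W@(3,1) -> caps B=0 W=0
Move 7: B@(0,2) -> caps B=1 W=0
Move 8: W@(3,3) -> caps B=1 W=0
Move 9: B@(2,2) -> caps B=1 W=0
Move 10: W@(3,0) -> caps B=1 W=0
Move 11: B@(2,3) -> caps B=1 W=0
Move 12: W@(0,0) -> caps B=1 W=0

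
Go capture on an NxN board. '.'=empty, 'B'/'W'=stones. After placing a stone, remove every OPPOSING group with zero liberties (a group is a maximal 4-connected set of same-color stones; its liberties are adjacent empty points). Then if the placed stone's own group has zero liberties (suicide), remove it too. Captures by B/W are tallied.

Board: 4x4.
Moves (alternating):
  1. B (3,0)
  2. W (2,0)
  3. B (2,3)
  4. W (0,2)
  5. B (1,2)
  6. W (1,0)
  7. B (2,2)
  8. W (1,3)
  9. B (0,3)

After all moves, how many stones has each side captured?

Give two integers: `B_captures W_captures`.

Move 1: B@(3,0) -> caps B=0 W=0
Move 2: W@(2,0) -> caps B=0 W=0
Move 3: B@(2,3) -> caps B=0 W=0
Move 4: W@(0,2) -> caps B=0 W=0
Move 5: B@(1,2) -> caps B=0 W=0
Move 6: W@(1,0) -> caps B=0 W=0
Move 7: B@(2,2) -> caps B=0 W=0
Move 8: W@(1,3) -> caps B=0 W=0
Move 9: B@(0,3) -> caps B=1 W=0

Answer: 1 0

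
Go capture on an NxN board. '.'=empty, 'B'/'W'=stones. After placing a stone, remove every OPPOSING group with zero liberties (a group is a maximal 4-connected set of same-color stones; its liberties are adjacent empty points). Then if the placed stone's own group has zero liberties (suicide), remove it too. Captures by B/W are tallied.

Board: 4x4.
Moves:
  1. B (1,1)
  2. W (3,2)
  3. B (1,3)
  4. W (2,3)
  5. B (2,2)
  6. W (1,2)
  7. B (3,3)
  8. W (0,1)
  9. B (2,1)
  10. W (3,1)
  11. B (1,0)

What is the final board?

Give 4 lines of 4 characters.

Answer: .W..
BBWB
.BB.
.WWB

Derivation:
Move 1: B@(1,1) -> caps B=0 W=0
Move 2: W@(3,2) -> caps B=0 W=0
Move 3: B@(1,3) -> caps B=0 W=0
Move 4: W@(2,3) -> caps B=0 W=0
Move 5: B@(2,2) -> caps B=0 W=0
Move 6: W@(1,2) -> caps B=0 W=0
Move 7: B@(3,3) -> caps B=1 W=0
Move 8: W@(0,1) -> caps B=1 W=0
Move 9: B@(2,1) -> caps B=1 W=0
Move 10: W@(3,1) -> caps B=1 W=0
Move 11: B@(1,0) -> caps B=1 W=0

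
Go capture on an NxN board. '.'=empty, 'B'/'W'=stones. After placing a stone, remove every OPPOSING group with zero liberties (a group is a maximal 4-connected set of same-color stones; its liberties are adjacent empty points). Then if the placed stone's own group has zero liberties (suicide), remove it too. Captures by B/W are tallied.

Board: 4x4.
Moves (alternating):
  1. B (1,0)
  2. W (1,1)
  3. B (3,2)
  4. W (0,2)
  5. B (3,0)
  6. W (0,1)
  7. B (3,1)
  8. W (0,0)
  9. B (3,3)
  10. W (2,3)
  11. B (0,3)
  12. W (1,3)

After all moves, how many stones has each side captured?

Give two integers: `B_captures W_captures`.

Move 1: B@(1,0) -> caps B=0 W=0
Move 2: W@(1,1) -> caps B=0 W=0
Move 3: B@(3,2) -> caps B=0 W=0
Move 4: W@(0,2) -> caps B=0 W=0
Move 5: B@(3,0) -> caps B=0 W=0
Move 6: W@(0,1) -> caps B=0 W=0
Move 7: B@(3,1) -> caps B=0 W=0
Move 8: W@(0,0) -> caps B=0 W=0
Move 9: B@(3,3) -> caps B=0 W=0
Move 10: W@(2,3) -> caps B=0 W=0
Move 11: B@(0,3) -> caps B=0 W=0
Move 12: W@(1,3) -> caps B=0 W=1

Answer: 0 1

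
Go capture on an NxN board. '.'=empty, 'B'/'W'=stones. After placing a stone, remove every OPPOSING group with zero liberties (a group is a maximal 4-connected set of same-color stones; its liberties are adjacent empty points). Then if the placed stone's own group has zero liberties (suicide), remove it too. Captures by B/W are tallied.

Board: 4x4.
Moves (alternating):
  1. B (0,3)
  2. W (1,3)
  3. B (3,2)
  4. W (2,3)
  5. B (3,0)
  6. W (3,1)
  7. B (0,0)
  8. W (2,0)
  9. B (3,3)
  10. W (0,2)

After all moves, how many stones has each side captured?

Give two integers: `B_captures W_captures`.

Answer: 0 2

Derivation:
Move 1: B@(0,3) -> caps B=0 W=0
Move 2: W@(1,3) -> caps B=0 W=0
Move 3: B@(3,2) -> caps B=0 W=0
Move 4: W@(2,3) -> caps B=0 W=0
Move 5: B@(3,0) -> caps B=0 W=0
Move 6: W@(3,1) -> caps B=0 W=0
Move 7: B@(0,0) -> caps B=0 W=0
Move 8: W@(2,0) -> caps B=0 W=1
Move 9: B@(3,3) -> caps B=0 W=1
Move 10: W@(0,2) -> caps B=0 W=2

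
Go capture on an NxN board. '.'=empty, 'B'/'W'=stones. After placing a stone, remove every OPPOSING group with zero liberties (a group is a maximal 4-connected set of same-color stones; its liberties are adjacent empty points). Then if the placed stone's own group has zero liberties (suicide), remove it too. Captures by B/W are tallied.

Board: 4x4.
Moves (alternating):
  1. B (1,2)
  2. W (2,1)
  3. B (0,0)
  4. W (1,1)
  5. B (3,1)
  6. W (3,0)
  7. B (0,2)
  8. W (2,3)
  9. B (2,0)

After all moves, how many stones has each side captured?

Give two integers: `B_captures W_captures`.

Answer: 1 0

Derivation:
Move 1: B@(1,2) -> caps B=0 W=0
Move 2: W@(2,1) -> caps B=0 W=0
Move 3: B@(0,0) -> caps B=0 W=0
Move 4: W@(1,1) -> caps B=0 W=0
Move 5: B@(3,1) -> caps B=0 W=0
Move 6: W@(3,0) -> caps B=0 W=0
Move 7: B@(0,2) -> caps B=0 W=0
Move 8: W@(2,3) -> caps B=0 W=0
Move 9: B@(2,0) -> caps B=1 W=0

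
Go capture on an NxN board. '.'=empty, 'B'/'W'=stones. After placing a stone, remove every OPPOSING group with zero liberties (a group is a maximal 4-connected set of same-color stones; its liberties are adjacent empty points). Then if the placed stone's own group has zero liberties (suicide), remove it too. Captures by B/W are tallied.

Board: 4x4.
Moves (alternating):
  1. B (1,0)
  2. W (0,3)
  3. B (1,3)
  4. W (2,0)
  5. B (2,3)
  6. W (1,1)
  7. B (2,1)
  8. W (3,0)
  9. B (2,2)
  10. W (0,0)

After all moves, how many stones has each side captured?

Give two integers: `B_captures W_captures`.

Answer: 0 1

Derivation:
Move 1: B@(1,0) -> caps B=0 W=0
Move 2: W@(0,3) -> caps B=0 W=0
Move 3: B@(1,3) -> caps B=0 W=0
Move 4: W@(2,0) -> caps B=0 W=0
Move 5: B@(2,3) -> caps B=0 W=0
Move 6: W@(1,1) -> caps B=0 W=0
Move 7: B@(2,1) -> caps B=0 W=0
Move 8: W@(3,0) -> caps B=0 W=0
Move 9: B@(2,2) -> caps B=0 W=0
Move 10: W@(0,0) -> caps B=0 W=1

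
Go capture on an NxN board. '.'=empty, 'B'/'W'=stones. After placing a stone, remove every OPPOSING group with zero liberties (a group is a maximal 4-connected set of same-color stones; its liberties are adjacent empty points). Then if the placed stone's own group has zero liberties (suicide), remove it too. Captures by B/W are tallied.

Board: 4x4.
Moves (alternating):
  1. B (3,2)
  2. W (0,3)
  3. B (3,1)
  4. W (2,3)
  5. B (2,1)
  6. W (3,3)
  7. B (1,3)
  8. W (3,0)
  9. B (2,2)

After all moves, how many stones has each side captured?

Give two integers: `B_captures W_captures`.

Answer: 2 0

Derivation:
Move 1: B@(3,2) -> caps B=0 W=0
Move 2: W@(0,3) -> caps B=0 W=0
Move 3: B@(3,1) -> caps B=0 W=0
Move 4: W@(2,3) -> caps B=0 W=0
Move 5: B@(2,1) -> caps B=0 W=0
Move 6: W@(3,3) -> caps B=0 W=0
Move 7: B@(1,3) -> caps B=0 W=0
Move 8: W@(3,0) -> caps B=0 W=0
Move 9: B@(2,2) -> caps B=2 W=0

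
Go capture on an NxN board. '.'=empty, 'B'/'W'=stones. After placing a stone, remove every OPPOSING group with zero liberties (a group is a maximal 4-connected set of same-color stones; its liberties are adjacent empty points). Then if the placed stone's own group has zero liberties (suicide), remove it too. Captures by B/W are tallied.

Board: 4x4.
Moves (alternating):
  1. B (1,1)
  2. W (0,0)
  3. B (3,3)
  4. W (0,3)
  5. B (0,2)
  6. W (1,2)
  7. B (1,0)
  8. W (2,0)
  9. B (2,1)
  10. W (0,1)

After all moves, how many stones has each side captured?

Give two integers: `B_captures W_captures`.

Move 1: B@(1,1) -> caps B=0 W=0
Move 2: W@(0,0) -> caps B=0 W=0
Move 3: B@(3,3) -> caps B=0 W=0
Move 4: W@(0,3) -> caps B=0 W=0
Move 5: B@(0,2) -> caps B=0 W=0
Move 6: W@(1,2) -> caps B=0 W=0
Move 7: B@(1,0) -> caps B=0 W=0
Move 8: W@(2,0) -> caps B=0 W=0
Move 9: B@(2,1) -> caps B=0 W=0
Move 10: W@(0,1) -> caps B=0 W=1

Answer: 0 1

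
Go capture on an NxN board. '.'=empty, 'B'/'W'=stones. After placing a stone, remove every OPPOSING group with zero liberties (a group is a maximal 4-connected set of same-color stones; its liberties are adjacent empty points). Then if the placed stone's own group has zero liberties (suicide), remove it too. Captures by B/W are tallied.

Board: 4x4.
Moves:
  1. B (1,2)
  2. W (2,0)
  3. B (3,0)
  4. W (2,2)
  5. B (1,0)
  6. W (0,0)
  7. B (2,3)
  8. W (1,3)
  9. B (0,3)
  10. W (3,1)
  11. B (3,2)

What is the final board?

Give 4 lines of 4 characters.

Answer: W..B
B.B.
W.WB
.WB.

Derivation:
Move 1: B@(1,2) -> caps B=0 W=0
Move 2: W@(2,0) -> caps B=0 W=0
Move 3: B@(3,0) -> caps B=0 W=0
Move 4: W@(2,2) -> caps B=0 W=0
Move 5: B@(1,0) -> caps B=0 W=0
Move 6: W@(0,0) -> caps B=0 W=0
Move 7: B@(2,3) -> caps B=0 W=0
Move 8: W@(1,3) -> caps B=0 W=0
Move 9: B@(0,3) -> caps B=1 W=0
Move 10: W@(3,1) -> caps B=1 W=1
Move 11: B@(3,2) -> caps B=1 W=1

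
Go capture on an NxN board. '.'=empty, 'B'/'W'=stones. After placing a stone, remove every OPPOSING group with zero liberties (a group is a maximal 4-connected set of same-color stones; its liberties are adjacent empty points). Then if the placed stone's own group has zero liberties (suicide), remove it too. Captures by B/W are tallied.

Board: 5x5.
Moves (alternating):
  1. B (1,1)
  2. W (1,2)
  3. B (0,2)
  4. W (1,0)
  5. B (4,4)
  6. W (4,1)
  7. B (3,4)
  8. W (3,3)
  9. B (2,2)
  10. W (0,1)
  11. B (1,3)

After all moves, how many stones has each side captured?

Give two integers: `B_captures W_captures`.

Move 1: B@(1,1) -> caps B=0 W=0
Move 2: W@(1,2) -> caps B=0 W=0
Move 3: B@(0,2) -> caps B=0 W=0
Move 4: W@(1,0) -> caps B=0 W=0
Move 5: B@(4,4) -> caps B=0 W=0
Move 6: W@(4,1) -> caps B=0 W=0
Move 7: B@(3,4) -> caps B=0 W=0
Move 8: W@(3,3) -> caps B=0 W=0
Move 9: B@(2,2) -> caps B=0 W=0
Move 10: W@(0,1) -> caps B=0 W=0
Move 11: B@(1,3) -> caps B=1 W=0

Answer: 1 0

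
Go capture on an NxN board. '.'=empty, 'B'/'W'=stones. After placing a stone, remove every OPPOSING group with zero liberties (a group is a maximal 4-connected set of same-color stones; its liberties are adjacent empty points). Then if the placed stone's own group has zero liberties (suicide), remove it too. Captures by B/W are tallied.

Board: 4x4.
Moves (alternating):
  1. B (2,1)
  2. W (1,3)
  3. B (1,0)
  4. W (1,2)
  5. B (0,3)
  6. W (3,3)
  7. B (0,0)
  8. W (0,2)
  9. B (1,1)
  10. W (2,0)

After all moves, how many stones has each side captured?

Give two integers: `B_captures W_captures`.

Answer: 0 1

Derivation:
Move 1: B@(2,1) -> caps B=0 W=0
Move 2: W@(1,3) -> caps B=0 W=0
Move 3: B@(1,0) -> caps B=0 W=0
Move 4: W@(1,2) -> caps B=0 W=0
Move 5: B@(0,3) -> caps B=0 W=0
Move 6: W@(3,3) -> caps B=0 W=0
Move 7: B@(0,0) -> caps B=0 W=0
Move 8: W@(0,2) -> caps B=0 W=1
Move 9: B@(1,1) -> caps B=0 W=1
Move 10: W@(2,0) -> caps B=0 W=1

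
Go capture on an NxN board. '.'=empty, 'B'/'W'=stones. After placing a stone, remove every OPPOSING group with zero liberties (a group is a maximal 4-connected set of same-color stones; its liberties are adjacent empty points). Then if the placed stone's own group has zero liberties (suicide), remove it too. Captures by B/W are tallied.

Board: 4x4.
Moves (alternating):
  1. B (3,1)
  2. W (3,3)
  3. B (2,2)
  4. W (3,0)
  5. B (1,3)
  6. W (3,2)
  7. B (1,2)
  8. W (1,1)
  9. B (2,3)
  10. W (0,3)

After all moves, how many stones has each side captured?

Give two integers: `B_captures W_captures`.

Answer: 2 0

Derivation:
Move 1: B@(3,1) -> caps B=0 W=0
Move 2: W@(3,3) -> caps B=0 W=0
Move 3: B@(2,2) -> caps B=0 W=0
Move 4: W@(3,0) -> caps B=0 W=0
Move 5: B@(1,3) -> caps B=0 W=0
Move 6: W@(3,2) -> caps B=0 W=0
Move 7: B@(1,2) -> caps B=0 W=0
Move 8: W@(1,1) -> caps B=0 W=0
Move 9: B@(2,3) -> caps B=2 W=0
Move 10: W@(0,3) -> caps B=2 W=0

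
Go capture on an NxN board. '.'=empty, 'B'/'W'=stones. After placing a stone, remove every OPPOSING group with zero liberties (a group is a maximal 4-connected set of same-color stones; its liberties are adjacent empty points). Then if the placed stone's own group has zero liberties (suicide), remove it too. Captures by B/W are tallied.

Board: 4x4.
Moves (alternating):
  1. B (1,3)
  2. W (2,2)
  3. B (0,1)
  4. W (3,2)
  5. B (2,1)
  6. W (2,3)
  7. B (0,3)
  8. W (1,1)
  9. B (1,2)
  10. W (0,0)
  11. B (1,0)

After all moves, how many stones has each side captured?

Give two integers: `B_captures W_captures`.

Answer: 2 0

Derivation:
Move 1: B@(1,3) -> caps B=0 W=0
Move 2: W@(2,2) -> caps B=0 W=0
Move 3: B@(0,1) -> caps B=0 W=0
Move 4: W@(3,2) -> caps B=0 W=0
Move 5: B@(2,1) -> caps B=0 W=0
Move 6: W@(2,3) -> caps B=0 W=0
Move 7: B@(0,3) -> caps B=0 W=0
Move 8: W@(1,1) -> caps B=0 W=0
Move 9: B@(1,2) -> caps B=0 W=0
Move 10: W@(0,0) -> caps B=0 W=0
Move 11: B@(1,0) -> caps B=2 W=0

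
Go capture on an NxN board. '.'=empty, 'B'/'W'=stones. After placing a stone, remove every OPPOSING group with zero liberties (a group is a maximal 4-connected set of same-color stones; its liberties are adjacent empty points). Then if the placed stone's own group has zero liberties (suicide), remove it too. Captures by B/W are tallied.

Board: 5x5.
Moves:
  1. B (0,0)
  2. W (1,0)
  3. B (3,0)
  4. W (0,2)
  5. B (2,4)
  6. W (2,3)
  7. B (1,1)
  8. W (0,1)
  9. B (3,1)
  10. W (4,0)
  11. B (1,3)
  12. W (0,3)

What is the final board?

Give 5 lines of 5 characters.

Move 1: B@(0,0) -> caps B=0 W=0
Move 2: W@(1,0) -> caps B=0 W=0
Move 3: B@(3,0) -> caps B=0 W=0
Move 4: W@(0,2) -> caps B=0 W=0
Move 5: B@(2,4) -> caps B=0 W=0
Move 6: W@(2,3) -> caps B=0 W=0
Move 7: B@(1,1) -> caps B=0 W=0
Move 8: W@(0,1) -> caps B=0 W=1
Move 9: B@(3,1) -> caps B=0 W=1
Move 10: W@(4,0) -> caps B=0 W=1
Move 11: B@(1,3) -> caps B=0 W=1
Move 12: W@(0,3) -> caps B=0 W=1

Answer: .WWW.
WB.B.
...WB
BB...
W....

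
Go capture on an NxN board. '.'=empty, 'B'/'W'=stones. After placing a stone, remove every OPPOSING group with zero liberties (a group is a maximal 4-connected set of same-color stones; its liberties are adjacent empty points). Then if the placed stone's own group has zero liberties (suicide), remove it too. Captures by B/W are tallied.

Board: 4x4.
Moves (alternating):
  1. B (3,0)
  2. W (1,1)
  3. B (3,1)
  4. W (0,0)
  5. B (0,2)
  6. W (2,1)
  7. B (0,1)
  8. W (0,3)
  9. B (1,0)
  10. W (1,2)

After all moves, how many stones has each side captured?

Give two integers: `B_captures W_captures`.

Move 1: B@(3,0) -> caps B=0 W=0
Move 2: W@(1,1) -> caps B=0 W=0
Move 3: B@(3,1) -> caps B=0 W=0
Move 4: W@(0,0) -> caps B=0 W=0
Move 5: B@(0,2) -> caps B=0 W=0
Move 6: W@(2,1) -> caps B=0 W=0
Move 7: B@(0,1) -> caps B=0 W=0
Move 8: W@(0,3) -> caps B=0 W=0
Move 9: B@(1,0) -> caps B=1 W=0
Move 10: W@(1,2) -> caps B=1 W=0

Answer: 1 0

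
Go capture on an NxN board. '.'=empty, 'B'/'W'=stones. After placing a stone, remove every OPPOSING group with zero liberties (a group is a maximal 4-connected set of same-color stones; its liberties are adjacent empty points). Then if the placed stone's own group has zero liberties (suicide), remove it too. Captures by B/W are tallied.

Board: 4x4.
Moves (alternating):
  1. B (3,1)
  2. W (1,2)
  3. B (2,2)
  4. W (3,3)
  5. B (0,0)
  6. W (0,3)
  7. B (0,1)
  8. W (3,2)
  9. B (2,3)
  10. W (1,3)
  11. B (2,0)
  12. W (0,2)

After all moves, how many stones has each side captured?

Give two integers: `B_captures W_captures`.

Move 1: B@(3,1) -> caps B=0 W=0
Move 2: W@(1,2) -> caps B=0 W=0
Move 3: B@(2,2) -> caps B=0 W=0
Move 4: W@(3,3) -> caps B=0 W=0
Move 5: B@(0,0) -> caps B=0 W=0
Move 6: W@(0,3) -> caps B=0 W=0
Move 7: B@(0,1) -> caps B=0 W=0
Move 8: W@(3,2) -> caps B=0 W=0
Move 9: B@(2,3) -> caps B=2 W=0
Move 10: W@(1,3) -> caps B=2 W=0
Move 11: B@(2,0) -> caps B=2 W=0
Move 12: W@(0,2) -> caps B=2 W=0

Answer: 2 0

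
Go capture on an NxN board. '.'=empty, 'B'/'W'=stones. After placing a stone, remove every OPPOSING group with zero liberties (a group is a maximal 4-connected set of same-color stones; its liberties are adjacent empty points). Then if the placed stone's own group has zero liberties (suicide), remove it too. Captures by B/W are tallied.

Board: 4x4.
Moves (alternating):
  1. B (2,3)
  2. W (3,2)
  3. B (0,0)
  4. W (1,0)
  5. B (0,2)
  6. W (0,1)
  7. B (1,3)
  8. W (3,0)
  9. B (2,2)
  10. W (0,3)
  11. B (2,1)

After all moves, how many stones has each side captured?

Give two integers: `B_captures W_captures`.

Move 1: B@(2,3) -> caps B=0 W=0
Move 2: W@(3,2) -> caps B=0 W=0
Move 3: B@(0,0) -> caps B=0 W=0
Move 4: W@(1,0) -> caps B=0 W=0
Move 5: B@(0,2) -> caps B=0 W=0
Move 6: W@(0,1) -> caps B=0 W=1
Move 7: B@(1,3) -> caps B=0 W=1
Move 8: W@(3,0) -> caps B=0 W=1
Move 9: B@(2,2) -> caps B=0 W=1
Move 10: W@(0,3) -> caps B=0 W=1
Move 11: B@(2,1) -> caps B=0 W=1

Answer: 0 1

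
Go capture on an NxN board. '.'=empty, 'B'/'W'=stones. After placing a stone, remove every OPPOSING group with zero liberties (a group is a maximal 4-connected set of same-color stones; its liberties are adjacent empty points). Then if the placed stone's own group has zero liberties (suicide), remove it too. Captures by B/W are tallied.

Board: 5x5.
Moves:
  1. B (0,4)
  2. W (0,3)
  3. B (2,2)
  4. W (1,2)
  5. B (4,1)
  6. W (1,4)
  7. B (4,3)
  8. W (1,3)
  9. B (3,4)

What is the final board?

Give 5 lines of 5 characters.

Answer: ...W.
..WWW
..B..
....B
.B.B.

Derivation:
Move 1: B@(0,4) -> caps B=0 W=0
Move 2: W@(0,3) -> caps B=0 W=0
Move 3: B@(2,2) -> caps B=0 W=0
Move 4: W@(1,2) -> caps B=0 W=0
Move 5: B@(4,1) -> caps B=0 W=0
Move 6: W@(1,4) -> caps B=0 W=1
Move 7: B@(4,3) -> caps B=0 W=1
Move 8: W@(1,3) -> caps B=0 W=1
Move 9: B@(3,4) -> caps B=0 W=1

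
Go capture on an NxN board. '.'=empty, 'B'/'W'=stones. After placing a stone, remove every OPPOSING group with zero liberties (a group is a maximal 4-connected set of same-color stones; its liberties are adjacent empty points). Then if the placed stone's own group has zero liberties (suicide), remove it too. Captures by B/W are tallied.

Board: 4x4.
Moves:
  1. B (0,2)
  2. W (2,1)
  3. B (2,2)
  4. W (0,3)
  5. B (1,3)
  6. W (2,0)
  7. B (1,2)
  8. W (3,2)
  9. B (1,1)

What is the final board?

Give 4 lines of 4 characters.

Answer: ..B.
.BBB
WWB.
..W.

Derivation:
Move 1: B@(0,2) -> caps B=0 W=0
Move 2: W@(2,1) -> caps B=0 W=0
Move 3: B@(2,2) -> caps B=0 W=0
Move 4: W@(0,3) -> caps B=0 W=0
Move 5: B@(1,3) -> caps B=1 W=0
Move 6: W@(2,0) -> caps B=1 W=0
Move 7: B@(1,2) -> caps B=1 W=0
Move 8: W@(3,2) -> caps B=1 W=0
Move 9: B@(1,1) -> caps B=1 W=0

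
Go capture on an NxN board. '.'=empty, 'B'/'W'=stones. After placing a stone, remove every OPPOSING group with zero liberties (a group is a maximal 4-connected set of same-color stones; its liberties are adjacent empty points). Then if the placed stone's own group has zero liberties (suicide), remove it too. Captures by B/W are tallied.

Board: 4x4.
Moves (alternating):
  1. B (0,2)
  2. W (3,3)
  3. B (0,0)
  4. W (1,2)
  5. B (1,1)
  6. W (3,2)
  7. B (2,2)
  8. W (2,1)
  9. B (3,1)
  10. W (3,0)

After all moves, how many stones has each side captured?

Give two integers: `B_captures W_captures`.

Move 1: B@(0,2) -> caps B=0 W=0
Move 2: W@(3,3) -> caps B=0 W=0
Move 3: B@(0,0) -> caps B=0 W=0
Move 4: W@(1,2) -> caps B=0 W=0
Move 5: B@(1,1) -> caps B=0 W=0
Move 6: W@(3,2) -> caps B=0 W=0
Move 7: B@(2,2) -> caps B=0 W=0
Move 8: W@(2,1) -> caps B=0 W=0
Move 9: B@(3,1) -> caps B=0 W=0
Move 10: W@(3,0) -> caps B=0 W=1

Answer: 0 1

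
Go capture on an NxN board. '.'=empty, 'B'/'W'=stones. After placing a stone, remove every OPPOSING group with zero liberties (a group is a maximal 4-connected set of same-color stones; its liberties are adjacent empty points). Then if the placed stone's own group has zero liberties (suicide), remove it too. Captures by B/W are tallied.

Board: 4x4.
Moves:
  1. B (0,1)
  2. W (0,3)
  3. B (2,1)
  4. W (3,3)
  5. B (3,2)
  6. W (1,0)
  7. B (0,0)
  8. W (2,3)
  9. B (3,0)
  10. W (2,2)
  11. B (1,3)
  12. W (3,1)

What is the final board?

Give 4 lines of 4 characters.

Move 1: B@(0,1) -> caps B=0 W=0
Move 2: W@(0,3) -> caps B=0 W=0
Move 3: B@(2,1) -> caps B=0 W=0
Move 4: W@(3,3) -> caps B=0 W=0
Move 5: B@(3,2) -> caps B=0 W=0
Move 6: W@(1,0) -> caps B=0 W=0
Move 7: B@(0,0) -> caps B=0 W=0
Move 8: W@(2,3) -> caps B=0 W=0
Move 9: B@(3,0) -> caps B=0 W=0
Move 10: W@(2,2) -> caps B=0 W=0
Move 11: B@(1,3) -> caps B=0 W=0
Move 12: W@(3,1) -> caps B=0 W=1

Answer: BB.W
W..B
.BWW
BW.W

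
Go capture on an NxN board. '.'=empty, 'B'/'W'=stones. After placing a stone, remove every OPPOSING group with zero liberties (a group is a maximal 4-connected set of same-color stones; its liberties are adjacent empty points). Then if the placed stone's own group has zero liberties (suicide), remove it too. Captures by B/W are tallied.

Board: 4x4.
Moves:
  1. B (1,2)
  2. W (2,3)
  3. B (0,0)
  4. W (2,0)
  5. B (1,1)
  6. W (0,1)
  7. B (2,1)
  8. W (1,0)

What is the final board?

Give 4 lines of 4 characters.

Move 1: B@(1,2) -> caps B=0 W=0
Move 2: W@(2,3) -> caps B=0 W=0
Move 3: B@(0,0) -> caps B=0 W=0
Move 4: W@(2,0) -> caps B=0 W=0
Move 5: B@(1,1) -> caps B=0 W=0
Move 6: W@(0,1) -> caps B=0 W=0
Move 7: B@(2,1) -> caps B=0 W=0
Move 8: W@(1,0) -> caps B=0 W=1

Answer: .W..
WBB.
WB.W
....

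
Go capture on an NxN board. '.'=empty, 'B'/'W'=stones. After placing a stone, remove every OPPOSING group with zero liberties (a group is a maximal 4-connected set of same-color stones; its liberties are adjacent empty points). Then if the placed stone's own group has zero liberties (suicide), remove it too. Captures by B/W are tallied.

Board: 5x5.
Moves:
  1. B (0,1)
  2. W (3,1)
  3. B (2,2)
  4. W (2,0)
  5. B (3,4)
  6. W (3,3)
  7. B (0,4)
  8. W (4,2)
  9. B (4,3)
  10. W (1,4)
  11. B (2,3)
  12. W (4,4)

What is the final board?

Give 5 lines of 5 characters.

Move 1: B@(0,1) -> caps B=0 W=0
Move 2: W@(3,1) -> caps B=0 W=0
Move 3: B@(2,2) -> caps B=0 W=0
Move 4: W@(2,0) -> caps B=0 W=0
Move 5: B@(3,4) -> caps B=0 W=0
Move 6: W@(3,3) -> caps B=0 W=0
Move 7: B@(0,4) -> caps B=0 W=0
Move 8: W@(4,2) -> caps B=0 W=0
Move 9: B@(4,3) -> caps B=0 W=0
Move 10: W@(1,4) -> caps B=0 W=0
Move 11: B@(2,3) -> caps B=0 W=0
Move 12: W@(4,4) -> caps B=0 W=1

Answer: .B..B
....W
W.BB.
.W.WB
..W.W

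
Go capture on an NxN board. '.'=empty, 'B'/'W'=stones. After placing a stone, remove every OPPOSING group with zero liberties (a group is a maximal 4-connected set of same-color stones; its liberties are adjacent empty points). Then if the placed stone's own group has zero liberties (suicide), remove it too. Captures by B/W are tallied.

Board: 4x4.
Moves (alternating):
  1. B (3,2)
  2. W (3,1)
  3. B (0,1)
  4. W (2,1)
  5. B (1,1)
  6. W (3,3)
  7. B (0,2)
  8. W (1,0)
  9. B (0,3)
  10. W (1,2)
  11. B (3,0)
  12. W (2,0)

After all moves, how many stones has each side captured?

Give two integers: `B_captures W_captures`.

Move 1: B@(3,2) -> caps B=0 W=0
Move 2: W@(3,1) -> caps B=0 W=0
Move 3: B@(0,1) -> caps B=0 W=0
Move 4: W@(2,1) -> caps B=0 W=0
Move 5: B@(1,1) -> caps B=0 W=0
Move 6: W@(3,3) -> caps B=0 W=0
Move 7: B@(0,2) -> caps B=0 W=0
Move 8: W@(1,0) -> caps B=0 W=0
Move 9: B@(0,3) -> caps B=0 W=0
Move 10: W@(1,2) -> caps B=0 W=0
Move 11: B@(3,0) -> caps B=0 W=0
Move 12: W@(2,0) -> caps B=0 W=1

Answer: 0 1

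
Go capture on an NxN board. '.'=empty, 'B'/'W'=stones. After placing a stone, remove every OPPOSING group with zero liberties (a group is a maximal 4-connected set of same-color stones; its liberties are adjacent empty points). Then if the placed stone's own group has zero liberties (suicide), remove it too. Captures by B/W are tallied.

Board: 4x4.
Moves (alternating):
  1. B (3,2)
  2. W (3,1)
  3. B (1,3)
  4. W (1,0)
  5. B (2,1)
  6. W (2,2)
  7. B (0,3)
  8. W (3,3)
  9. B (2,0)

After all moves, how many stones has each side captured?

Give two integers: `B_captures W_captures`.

Answer: 0 1

Derivation:
Move 1: B@(3,2) -> caps B=0 W=0
Move 2: W@(3,1) -> caps B=0 W=0
Move 3: B@(1,3) -> caps B=0 W=0
Move 4: W@(1,0) -> caps B=0 W=0
Move 5: B@(2,1) -> caps B=0 W=0
Move 6: W@(2,2) -> caps B=0 W=0
Move 7: B@(0,3) -> caps B=0 W=0
Move 8: W@(3,3) -> caps B=0 W=1
Move 9: B@(2,0) -> caps B=0 W=1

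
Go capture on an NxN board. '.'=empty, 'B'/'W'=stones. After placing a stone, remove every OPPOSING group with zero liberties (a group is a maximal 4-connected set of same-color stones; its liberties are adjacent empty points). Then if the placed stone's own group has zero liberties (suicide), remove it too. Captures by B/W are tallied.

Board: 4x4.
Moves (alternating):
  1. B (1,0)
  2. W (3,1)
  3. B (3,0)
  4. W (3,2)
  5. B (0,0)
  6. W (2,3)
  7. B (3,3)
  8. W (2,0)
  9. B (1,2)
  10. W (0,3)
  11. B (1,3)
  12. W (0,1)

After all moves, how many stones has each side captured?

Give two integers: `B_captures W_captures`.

Move 1: B@(1,0) -> caps B=0 W=0
Move 2: W@(3,1) -> caps B=0 W=0
Move 3: B@(3,0) -> caps B=0 W=0
Move 4: W@(3,2) -> caps B=0 W=0
Move 5: B@(0,0) -> caps B=0 W=0
Move 6: W@(2,3) -> caps B=0 W=0
Move 7: B@(3,3) -> caps B=0 W=0
Move 8: W@(2,0) -> caps B=0 W=1
Move 9: B@(1,2) -> caps B=0 W=1
Move 10: W@(0,3) -> caps B=0 W=1
Move 11: B@(1,3) -> caps B=0 W=1
Move 12: W@(0,1) -> caps B=0 W=1

Answer: 0 1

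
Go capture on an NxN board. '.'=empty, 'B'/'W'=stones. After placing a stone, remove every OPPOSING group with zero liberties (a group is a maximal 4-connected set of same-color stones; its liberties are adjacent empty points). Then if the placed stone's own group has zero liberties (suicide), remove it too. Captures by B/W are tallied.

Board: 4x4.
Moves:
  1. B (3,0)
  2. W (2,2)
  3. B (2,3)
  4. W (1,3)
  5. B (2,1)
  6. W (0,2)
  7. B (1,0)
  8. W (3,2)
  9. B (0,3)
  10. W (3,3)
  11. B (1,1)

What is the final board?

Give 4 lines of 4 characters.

Move 1: B@(3,0) -> caps B=0 W=0
Move 2: W@(2,2) -> caps B=0 W=0
Move 3: B@(2,3) -> caps B=0 W=0
Move 4: W@(1,3) -> caps B=0 W=0
Move 5: B@(2,1) -> caps B=0 W=0
Move 6: W@(0,2) -> caps B=0 W=0
Move 7: B@(1,0) -> caps B=0 W=0
Move 8: W@(3,2) -> caps B=0 W=0
Move 9: B@(0,3) -> caps B=0 W=0
Move 10: W@(3,3) -> caps B=0 W=1
Move 11: B@(1,1) -> caps B=0 W=1

Answer: ..W.
BB.W
.BW.
B.WW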